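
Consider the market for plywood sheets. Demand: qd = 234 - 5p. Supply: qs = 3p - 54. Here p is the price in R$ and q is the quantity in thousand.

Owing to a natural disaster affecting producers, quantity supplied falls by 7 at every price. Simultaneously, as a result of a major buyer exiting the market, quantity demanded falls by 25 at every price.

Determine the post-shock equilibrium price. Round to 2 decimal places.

Solve the original market: 234 - 5p = 3p - 54, hence p = 36 and q = 54.
After the shift, demand is qd = 209 - 5p and supply is qs = 3p - 61.
Clearing the new market: 209 - 5p = 3p - 61, so p = 33.75 and q = 40.25.

33.75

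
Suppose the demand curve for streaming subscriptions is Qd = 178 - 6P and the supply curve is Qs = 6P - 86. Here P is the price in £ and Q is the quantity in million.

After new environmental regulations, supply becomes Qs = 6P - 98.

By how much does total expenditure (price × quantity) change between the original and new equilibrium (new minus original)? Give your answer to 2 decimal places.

-92.00

Solve the original market: 178 - 6P = 6P - 86, hence P = 22 and Q = 46.
After the shift, demand is Qd = 178 - 6P and supply is Qs = 6P - 98.
New equilibrium: 178 - 6P = 6P - 98 ⇒ 276 = 12P ⇒ P = 23, Q = 40.
Expenditure moves from 22×46 = 1012 to 23×40 = 920; change = -92.00.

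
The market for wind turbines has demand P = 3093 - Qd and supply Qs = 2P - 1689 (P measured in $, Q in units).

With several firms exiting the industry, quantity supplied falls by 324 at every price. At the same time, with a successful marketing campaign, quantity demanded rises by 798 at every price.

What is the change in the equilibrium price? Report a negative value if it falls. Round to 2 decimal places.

+374.00

Original equilibrium: 3093 - P = 2P - 1689 gives 4782 = 3P, so P = 1594 and Q = 1499.
After the shift, demand is Qd = 3891 - P and supply is Qs = 2P - 2013.
New equilibrium: 3891 - P = 2P - 2013 ⇒ 5904 = 3P ⇒ P = 1968, Q = 1923.
ΔP = 1968 − 1594 = +374.00.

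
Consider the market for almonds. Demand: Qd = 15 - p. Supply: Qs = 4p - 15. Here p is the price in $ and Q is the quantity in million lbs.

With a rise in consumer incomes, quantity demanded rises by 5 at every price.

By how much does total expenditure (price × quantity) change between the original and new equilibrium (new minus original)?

+37

Before the shock: 15 - p = 4p - 15 ⇒ 30 = 5p ⇒ p = 6, Q = 9.
After the shift, demand is Qd = 20 - p and supply is Qs = 4p - 15.
New equilibrium: 20 - p = 4p - 15 ⇒ 35 = 5p ⇒ p = 7, Q = 13.
Expenditure moves from 6×9 = 54 to 7×13 = 91; change = +37.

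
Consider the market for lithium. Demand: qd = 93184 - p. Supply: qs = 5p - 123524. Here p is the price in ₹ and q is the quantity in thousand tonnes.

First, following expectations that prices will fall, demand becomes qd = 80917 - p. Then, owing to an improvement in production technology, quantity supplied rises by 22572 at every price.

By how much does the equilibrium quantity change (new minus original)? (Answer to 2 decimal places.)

Initially, 93184 - p = 5p - 123524, so 216708 = 6p and p = 36118, q = 57066.
After the shift, demand is qd = 80917 - p and supply is qs = 5p - 100952.
New equilibrium: 80917 - p = 5p - 100952 ⇒ 181869 = 6p ⇒ p = 30311.5, q = 50605.5.
Δq = 50605.5 − 57066 = -6460.50.

-6460.50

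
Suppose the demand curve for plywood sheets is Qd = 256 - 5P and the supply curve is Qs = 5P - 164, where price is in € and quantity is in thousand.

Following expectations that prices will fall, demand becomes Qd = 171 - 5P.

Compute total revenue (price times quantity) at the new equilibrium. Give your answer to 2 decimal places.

Initially, 256 - 5P = 5P - 164, so 420 = 10P and P = 42, Q = 46.
The new curves are Qd = 171 - 5P (demand) and Qs = 5P - 164 (supply).
Equate the new curves: 171 - 5P = 5P - 164, giving 335 = 10P, P = 33.5, Q = 3.5.
New expenditure = 33.5 × 3.5 = 117.25.

117.25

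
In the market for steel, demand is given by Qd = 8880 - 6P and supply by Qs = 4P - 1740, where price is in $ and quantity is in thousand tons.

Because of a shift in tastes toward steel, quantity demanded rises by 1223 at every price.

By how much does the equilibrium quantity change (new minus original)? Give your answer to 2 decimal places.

Before the shock: 8880 - 6P = 4P - 1740 ⇒ 10620 = 10P ⇒ P = 1062, Q = 2508.
With the change applied: demand Qd = 10103 - 6P, supply Qs = 4P - 1740.
Clearing the new market: 10103 - 6P = 4P - 1740, so P = 1184.3 and Q = 2997.2.
ΔQ = 2997.2 − 2508 = +489.20.

+489.20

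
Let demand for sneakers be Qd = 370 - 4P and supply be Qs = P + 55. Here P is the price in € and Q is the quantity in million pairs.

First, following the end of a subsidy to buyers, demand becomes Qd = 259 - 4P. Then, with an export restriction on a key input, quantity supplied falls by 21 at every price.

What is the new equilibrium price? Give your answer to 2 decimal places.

Original equilibrium: 370 - 4P = P + 55 gives 315 = 5P, so P = 63 and Q = 118.
With the change applied: demand Qd = 259 - 4P, supply Qs = P + 34.
Setting them equal: 259 - 4P = P + 34 → 225 = 5P, so P = 45 and Q = 79.

45.00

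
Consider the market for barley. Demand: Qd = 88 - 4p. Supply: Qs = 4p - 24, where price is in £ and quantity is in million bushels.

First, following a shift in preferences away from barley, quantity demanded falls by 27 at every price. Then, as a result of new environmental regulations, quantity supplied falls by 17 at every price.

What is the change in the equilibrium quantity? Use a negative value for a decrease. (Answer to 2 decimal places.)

-22.00

Before the shock: 88 - 4p = 4p - 24 ⇒ 112 = 8p ⇒ p = 14, Q = 32.
The shock moves the curves to Qd = 61 - 4p and Qs = 4p - 41.
Equate the new curves: 61 - 4p = 4p - 41, giving 102 = 8p, p = 12.75, Q = 10.
ΔQ = 10 − 32 = -22.00.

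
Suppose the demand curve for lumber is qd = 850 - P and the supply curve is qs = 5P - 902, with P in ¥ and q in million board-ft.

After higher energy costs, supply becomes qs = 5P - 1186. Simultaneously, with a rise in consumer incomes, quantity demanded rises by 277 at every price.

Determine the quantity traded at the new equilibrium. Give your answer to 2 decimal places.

741.50

Before the shock: 850 - P = 5P - 902 ⇒ 1752 = 6P ⇒ P = 292, q = 558.
After the shift, demand is qd = 1127 - P and supply is qs = 5P - 1186.
Clearing the new market: 1127 - P = 5P - 1186, so P = 385.5 and q = 741.5.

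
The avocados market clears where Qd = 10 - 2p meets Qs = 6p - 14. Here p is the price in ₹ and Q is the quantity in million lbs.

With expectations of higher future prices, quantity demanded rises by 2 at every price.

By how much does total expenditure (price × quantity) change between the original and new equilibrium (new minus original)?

Original equilibrium: 10 - 2p = 6p - 14 gives 24 = 8p, so p = 3 and Q = 4.
The new curves are Qd = 12 - 2p (demand) and Qs = 6p - 14 (supply).
Setting them equal: 12 - 2p = 6p - 14 → 26 = 8p, so p = 3.25 and Q = 5.5.
Expenditure moves from 3×4 = 12 to 3.25×5.5 = 17.875; change = +5.875.

+5.875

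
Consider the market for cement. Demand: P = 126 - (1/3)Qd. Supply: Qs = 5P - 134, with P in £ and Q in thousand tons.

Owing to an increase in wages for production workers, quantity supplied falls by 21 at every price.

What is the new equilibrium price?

66.625

Solve the original market: 378 - 3P = 5P - 134, hence P = 64 and Q = 186.
With the change applied: demand Qd = 378 - 3P, supply Qs = 5P - 155.
New equilibrium: 378 - 3P = 5P - 155 ⇒ 533 = 8P ⇒ P = 66.625, Q = 178.125.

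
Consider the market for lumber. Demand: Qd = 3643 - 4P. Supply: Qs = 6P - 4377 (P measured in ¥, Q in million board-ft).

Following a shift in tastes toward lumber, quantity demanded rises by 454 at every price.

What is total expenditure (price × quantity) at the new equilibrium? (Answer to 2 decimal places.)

599450.76

Initially, 3643 - 4P = 6P - 4377, so 8020 = 10P and P = 802, Q = 435.
After the shift, demand is Qd = 4097 - 4P and supply is Qs = 6P - 4377.
Setting them equal: 4097 - 4P = 6P - 4377 → 8474 = 10P, so P = 847.4 and Q = 707.4.
New expenditure = 847.4 × 707.4 = 599450.76.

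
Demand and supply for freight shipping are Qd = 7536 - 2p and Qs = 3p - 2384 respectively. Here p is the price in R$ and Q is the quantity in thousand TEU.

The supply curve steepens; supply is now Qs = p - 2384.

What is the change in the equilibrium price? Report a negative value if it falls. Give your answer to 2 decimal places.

Initially, 7536 - 2p = 3p - 2384, so 9920 = 5p and p = 1984, Q = 3568.
The new curves are Qd = 7536 - 2p (demand) and Qs = p - 2384 (supply).
New equilibrium: 7536 - 2p = p - 2384 ⇒ 9920 = 3p ⇒ p = 9920/3 ≈ 3306.6667, Q = 2768/3 ≈ 922.6667.
Δp = 3306.6667 − 1984 = +1322.67.

+1322.67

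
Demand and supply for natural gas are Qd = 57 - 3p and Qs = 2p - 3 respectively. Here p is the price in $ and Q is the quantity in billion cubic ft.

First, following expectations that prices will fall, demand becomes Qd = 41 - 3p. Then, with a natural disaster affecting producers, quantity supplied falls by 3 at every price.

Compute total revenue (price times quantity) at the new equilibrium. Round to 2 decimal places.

Before the shock: 57 - 3p = 2p - 3 ⇒ 60 = 5p ⇒ p = 12, Q = 21.
After the shift, demand is Qd = 41 - 3p and supply is Qs = 2p - 6.
Equate the new curves: 41 - 3p = 2p - 6, giving 47 = 5p, p = 9.4, Q = 12.8.
New expenditure = 9.4 × 12.8 = 120.32.

120.32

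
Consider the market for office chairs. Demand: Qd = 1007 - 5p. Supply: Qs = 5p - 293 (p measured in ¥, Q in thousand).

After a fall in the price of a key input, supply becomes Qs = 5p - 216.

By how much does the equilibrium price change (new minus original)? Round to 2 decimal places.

Original equilibrium: 1007 - 5p = 5p - 293 gives 1300 = 10p, so p = 130 and Q = 357.
The new curves are Qd = 1007 - 5p (demand) and Qs = 5p - 216 (supply).
Equate the new curves: 1007 - 5p = 5p - 216, giving 1223 = 10p, p = 122.3, Q = 395.5.
Δp = 122.3 − 130 = -7.70.

-7.70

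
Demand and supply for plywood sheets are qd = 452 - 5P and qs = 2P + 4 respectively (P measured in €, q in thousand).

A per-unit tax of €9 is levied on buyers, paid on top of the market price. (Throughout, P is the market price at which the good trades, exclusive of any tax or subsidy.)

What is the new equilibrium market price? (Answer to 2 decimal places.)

Original equilibrium: 452 - 5P = 2P + 4 gives 448 = 7P, so P = 64 and q = 132.
Since buyers pay the price plus the tax, the effective demand curve becomes qd = 407 - 5P.
Clearing the new market: 407 - 5P = 2P + 4, so P = 403/7 ≈ 57.5714 and q = 834/7 ≈ 119.1429.

57.57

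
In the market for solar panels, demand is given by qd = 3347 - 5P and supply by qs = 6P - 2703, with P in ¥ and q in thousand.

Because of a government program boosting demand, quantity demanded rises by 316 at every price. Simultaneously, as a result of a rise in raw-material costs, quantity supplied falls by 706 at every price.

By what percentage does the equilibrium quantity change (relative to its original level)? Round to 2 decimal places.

-24.88

Before the shock: 3347 - 5P = 6P - 2703 ⇒ 6050 = 11P ⇒ P = 550, q = 597.
The shock moves the curves to qd = 3663 - 5P and qs = 6P - 3409.
Clearing the new market: 3663 - 5P = 6P - 3409, so P = 7072/11 ≈ 642.9091 and q = 4933/11 ≈ 448.4545.
%Δq = (448.4545 − 597) / 597 × 100 = -24.88%.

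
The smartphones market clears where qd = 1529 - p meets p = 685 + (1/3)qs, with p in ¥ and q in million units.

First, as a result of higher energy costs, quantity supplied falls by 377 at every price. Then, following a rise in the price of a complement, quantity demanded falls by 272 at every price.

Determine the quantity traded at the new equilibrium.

334.75

Initially, 1529 - p = 3p - 2055, so 3584 = 4p and p = 896, q = 633.
After the shift, demand is qd = 1257 - p and supply is qs = 3p - 2432.
New equilibrium: 1257 - p = 3p - 2432 ⇒ 3689 = 4p ⇒ p = 922.25, q = 334.75.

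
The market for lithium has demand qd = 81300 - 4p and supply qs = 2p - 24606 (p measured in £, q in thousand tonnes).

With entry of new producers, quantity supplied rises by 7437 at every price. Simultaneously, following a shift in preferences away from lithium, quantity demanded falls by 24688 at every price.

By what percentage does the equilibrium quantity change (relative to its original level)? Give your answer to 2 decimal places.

Solve the original market: 81300 - 4p = 2p - 24606, hence p = 17651 and q = 10696.
With the change applied: demand qd = 56612 - 4p, supply qs = 2p - 17169.
New equilibrium: 56612 - 4p = 2p - 17169 ⇒ 73781 = 6p ⇒ p = 73781/6 ≈ 12296.8333, q = 22274/3 ≈ 7424.6667.
%Δq = (7424.6667 − 10696) / 10696 × 100 = -30.58%.

-30.58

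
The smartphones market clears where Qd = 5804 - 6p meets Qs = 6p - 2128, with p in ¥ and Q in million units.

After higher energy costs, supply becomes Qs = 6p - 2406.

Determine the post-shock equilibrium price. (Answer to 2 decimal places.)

Initially, 5804 - 6p = 6p - 2128, so 7932 = 12p and p = 661, Q = 1838.
After the shift, demand is Qd = 5804 - 6p and supply is Qs = 6p - 2406.
New equilibrium: 5804 - 6p = 6p - 2406 ⇒ 8210 = 12p ⇒ p = 4105/6 ≈ 684.1667, Q = 1699.

684.17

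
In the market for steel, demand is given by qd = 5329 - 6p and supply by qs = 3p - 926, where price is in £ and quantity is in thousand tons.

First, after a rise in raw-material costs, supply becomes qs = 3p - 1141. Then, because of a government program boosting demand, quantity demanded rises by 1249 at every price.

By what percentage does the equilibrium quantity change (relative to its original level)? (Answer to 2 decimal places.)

Initially, 5329 - 6p = 3p - 926, so 6255 = 9p and p = 695, q = 1159.
After the shift, demand is qd = 6578 - 6p and supply is qs = 3p - 1141.
Setting them equal: 6578 - 6p = 3p - 1141 → 7719 = 9p, so p = 2573/3 ≈ 857.6667 and q = 1432.
%Δq = (1432 − 1159) / 1159 × 100 = +23.55%.

+23.55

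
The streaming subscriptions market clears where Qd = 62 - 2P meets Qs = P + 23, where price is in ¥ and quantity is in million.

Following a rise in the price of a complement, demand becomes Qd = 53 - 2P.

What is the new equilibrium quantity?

Initially, 62 - 2P = P + 23, so 39 = 3P and P = 13, Q = 36.
The shock moves the curves to Qd = 53 - 2P and Qs = P + 23.
Equate the new curves: 53 - 2P = P + 23, giving 30 = 3P, P = 10, Q = 33.

33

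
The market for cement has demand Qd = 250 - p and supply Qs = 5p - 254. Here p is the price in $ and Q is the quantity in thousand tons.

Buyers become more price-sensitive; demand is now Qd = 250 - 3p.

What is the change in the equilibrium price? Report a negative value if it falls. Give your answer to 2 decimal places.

Initially, 250 - p = 5p - 254, so 504 = 6p and p = 84, Q = 166.
With the change applied: demand Qd = 250 - 3p, supply Qs = 5p - 254.
Equate the new curves: 250 - 3p = 5p - 254, giving 504 = 8p, p = 63, Q = 61.
Δp = 63 − 84 = -21.00.

-21.00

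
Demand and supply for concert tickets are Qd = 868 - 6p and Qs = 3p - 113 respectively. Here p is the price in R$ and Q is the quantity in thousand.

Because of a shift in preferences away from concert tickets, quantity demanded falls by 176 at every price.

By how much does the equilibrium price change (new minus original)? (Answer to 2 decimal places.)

Original equilibrium: 868 - 6p = 3p - 113 gives 981 = 9p, so p = 109 and Q = 214.
The shock moves the curves to Qd = 692 - 6p and Qs = 3p - 113.
Setting them equal: 692 - 6p = 3p - 113 → 805 = 9p, so p = 805/9 ≈ 89.4444 and Q = 466/3 ≈ 155.3333.
Δp = 89.4444 − 109 = -19.56.

-19.56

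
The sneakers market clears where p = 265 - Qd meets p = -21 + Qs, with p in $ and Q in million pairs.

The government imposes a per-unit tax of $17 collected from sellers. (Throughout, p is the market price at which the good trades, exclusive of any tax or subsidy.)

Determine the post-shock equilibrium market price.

Before the shock: 265 - p = p + 21 ⇒ 244 = 2p ⇒ p = 122, Q = 143.
Since sellers keep the price net of the tax, the effective supply curve becomes Qs = p + 4.
Equate the new curves: 265 - p = p + 4, giving 261 = 2p, p = 130.5, Q = 134.5.

130.5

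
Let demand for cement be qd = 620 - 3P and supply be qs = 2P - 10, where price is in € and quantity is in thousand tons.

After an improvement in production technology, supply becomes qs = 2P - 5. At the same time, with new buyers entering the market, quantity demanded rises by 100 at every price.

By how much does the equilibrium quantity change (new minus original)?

Original equilibrium: 620 - 3P = 2P - 10 gives 630 = 5P, so P = 126 and q = 242.
With the change applied: demand qd = 720 - 3P, supply qs = 2P - 5.
Setting them equal: 720 - 3P = 2P - 5 → 725 = 5P, so P = 145 and q = 285.
Δq = 285 − 242 = +43.

+43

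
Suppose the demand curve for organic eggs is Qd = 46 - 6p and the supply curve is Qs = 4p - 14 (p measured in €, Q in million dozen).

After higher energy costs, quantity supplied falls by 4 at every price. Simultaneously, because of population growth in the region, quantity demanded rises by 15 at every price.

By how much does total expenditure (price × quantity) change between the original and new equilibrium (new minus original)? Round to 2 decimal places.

Before the shock: 46 - 6p = 4p - 14 ⇒ 60 = 10p ⇒ p = 6, Q = 10.
After the shift, demand is Qd = 61 - 6p and supply is Qs = 4p - 18.
Equate the new curves: 61 - 6p = 4p - 18, giving 79 = 10p, p = 7.9, Q = 13.6.
Expenditure moves from 6×10 = 60 to 7.9×13.6 = 107.44; change = +47.44.

+47.44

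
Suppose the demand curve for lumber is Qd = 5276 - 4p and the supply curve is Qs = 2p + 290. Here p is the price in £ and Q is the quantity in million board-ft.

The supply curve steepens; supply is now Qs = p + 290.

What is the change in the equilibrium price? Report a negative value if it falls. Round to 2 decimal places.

Solve the original market: 5276 - 4p = 2p + 290, hence p = 831 and Q = 1952.
The new curves are Qd = 5276 - 4p (demand) and Qs = p + 290 (supply).
Clearing the new market: 5276 - 4p = p + 290, so p = 997.2 and Q = 1287.2.
Δp = 997.2 − 831 = +166.20.

+166.20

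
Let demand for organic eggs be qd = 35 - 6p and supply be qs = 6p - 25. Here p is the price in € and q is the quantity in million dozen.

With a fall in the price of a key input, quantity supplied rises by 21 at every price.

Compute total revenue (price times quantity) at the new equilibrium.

50.375

Solve the original market: 35 - 6p = 6p - 25, hence p = 5 and q = 5.
After the shift, demand is qd = 35 - 6p and supply is qs = 6p - 4.
Setting them equal: 35 - 6p = 6p - 4 → 39 = 12p, so p = 3.25 and q = 15.5.
New expenditure = 3.25 × 15.5 = 50.375.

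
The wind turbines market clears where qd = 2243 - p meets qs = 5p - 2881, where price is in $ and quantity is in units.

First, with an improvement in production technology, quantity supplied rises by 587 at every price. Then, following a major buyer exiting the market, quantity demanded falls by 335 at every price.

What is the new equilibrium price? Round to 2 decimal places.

700.33

Solve the original market: 2243 - p = 5p - 2881, hence p = 854 and q = 1389.
The new curves are qd = 1908 - p (demand) and qs = 5p - 2294 (supply).
New equilibrium: 1908 - p = 5p - 2294 ⇒ 4202 = 6p ⇒ p = 2101/3 ≈ 700.3333, q = 3623/3 ≈ 1207.6667.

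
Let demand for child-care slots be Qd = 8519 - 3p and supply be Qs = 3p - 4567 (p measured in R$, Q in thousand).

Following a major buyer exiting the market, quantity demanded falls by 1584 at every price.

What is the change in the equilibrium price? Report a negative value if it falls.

Solve the original market: 8519 - 3p = 3p - 4567, hence p = 2181 and Q = 1976.
The new curves are Qd = 6935 - 3p (demand) and Qs = 3p - 4567 (supply).
Setting them equal: 6935 - 3p = 3p - 4567 → 11502 = 6p, so p = 1917 and Q = 1184.
Δp = 1917 − 2181 = -264.

-264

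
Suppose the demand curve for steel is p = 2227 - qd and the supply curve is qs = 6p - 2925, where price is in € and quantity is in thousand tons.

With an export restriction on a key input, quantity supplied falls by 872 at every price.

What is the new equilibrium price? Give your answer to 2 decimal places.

Initially, 2227 - p = 6p - 2925, so 5152 = 7p and p = 736, q = 1491.
After the shift, demand is qd = 2227 - p and supply is qs = 6p - 3797.
Equate the new curves: 2227 - p = 6p - 3797, giving 6024 = 7p, p = 6024/7 ≈ 860.5714, q = 9565/7 ≈ 1366.4286.

860.57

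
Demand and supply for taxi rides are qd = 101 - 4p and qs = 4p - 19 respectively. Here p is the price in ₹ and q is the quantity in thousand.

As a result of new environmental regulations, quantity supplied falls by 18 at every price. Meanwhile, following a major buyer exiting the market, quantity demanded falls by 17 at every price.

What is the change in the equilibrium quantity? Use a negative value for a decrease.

-17.5

Initially, 101 - 4p = 4p - 19, so 120 = 8p and p = 15, q = 41.
The new curves are qd = 84 - 4p (demand) and qs = 4p - 37 (supply).
Clearing the new market: 84 - 4p = 4p - 37, so p = 15.125 and q = 23.5.
Δq = 23.5 − 41 = -17.5.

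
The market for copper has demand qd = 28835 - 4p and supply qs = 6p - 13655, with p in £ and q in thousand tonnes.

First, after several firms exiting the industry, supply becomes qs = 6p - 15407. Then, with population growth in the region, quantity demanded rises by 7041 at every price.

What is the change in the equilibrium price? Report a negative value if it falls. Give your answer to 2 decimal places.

+879.30

Initially, 28835 - 4p = 6p - 13655, so 42490 = 10p and p = 4249, q = 11839.
The shock moves the curves to qd = 35876 - 4p and qs = 6p - 15407.
Setting them equal: 35876 - 4p = 6p - 15407 → 51283 = 10p, so p = 5128.3 and q = 15362.8.
Δp = 5128.3 − 4249 = +879.30.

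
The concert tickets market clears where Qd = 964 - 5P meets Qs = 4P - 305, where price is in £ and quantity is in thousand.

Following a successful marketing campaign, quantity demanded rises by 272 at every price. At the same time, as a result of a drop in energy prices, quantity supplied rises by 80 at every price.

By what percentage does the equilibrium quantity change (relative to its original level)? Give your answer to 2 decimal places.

+63.84

Original equilibrium: 964 - 5P = 4P - 305 gives 1269 = 9P, so P = 141 and Q = 259.
With the change applied: demand Qd = 1236 - 5P, supply Qs = 4P - 225.
Clearing the new market: 1236 - 5P = 4P - 225, so P = 487/3 ≈ 162.3333 and Q = 1273/3 ≈ 424.3333.
%ΔQ = (424.3333 − 259) / 259 × 100 = +63.84%.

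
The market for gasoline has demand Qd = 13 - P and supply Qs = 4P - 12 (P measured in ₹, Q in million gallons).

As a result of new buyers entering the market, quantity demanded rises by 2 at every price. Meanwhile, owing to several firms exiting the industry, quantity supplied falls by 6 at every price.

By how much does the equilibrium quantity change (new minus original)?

+0.4

Before the shock: 13 - P = 4P - 12 ⇒ 25 = 5P ⇒ P = 5, Q = 8.
The shock moves the curves to Qd = 15 - P and Qs = 4P - 18.
Setting them equal: 15 - P = 4P - 18 → 33 = 5P, so P = 6.6 and Q = 8.4.
ΔQ = 8.4 − 8 = +0.4.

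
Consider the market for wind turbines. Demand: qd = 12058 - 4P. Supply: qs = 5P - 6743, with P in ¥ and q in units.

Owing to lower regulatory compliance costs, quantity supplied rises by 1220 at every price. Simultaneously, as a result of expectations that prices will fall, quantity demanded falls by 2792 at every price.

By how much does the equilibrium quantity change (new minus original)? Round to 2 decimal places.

-1008.89

Solve the original market: 12058 - 4P = 5P - 6743, hence P = 2089 and q = 3702.
After the shift, demand is qd = 9266 - 4P and supply is qs = 5P - 5523.
Equate the new curves: 9266 - 4P = 5P - 5523, giving 14789 = 9P, P = 14789/9 ≈ 1643.2222, q = 24238/9 ≈ 2693.1111.
Δq = 2693.1111 − 3702 = -1008.89.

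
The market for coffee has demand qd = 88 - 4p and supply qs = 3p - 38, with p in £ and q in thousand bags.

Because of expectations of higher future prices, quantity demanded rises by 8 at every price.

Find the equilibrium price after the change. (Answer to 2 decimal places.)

Original equilibrium: 88 - 4p = 3p - 38 gives 126 = 7p, so p = 18 and q = 16.
The new curves are qd = 96 - 4p (demand) and qs = 3p - 38 (supply).
Equate the new curves: 96 - 4p = 3p - 38, giving 134 = 7p, p = 134/7 ≈ 19.1429, q = 136/7 ≈ 19.4286.

19.14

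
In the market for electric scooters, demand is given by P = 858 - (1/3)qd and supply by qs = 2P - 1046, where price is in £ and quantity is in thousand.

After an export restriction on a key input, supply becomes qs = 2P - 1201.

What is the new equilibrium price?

Initially, 2574 - 3P = 2P - 1046, so 3620 = 5P and P = 724, q = 402.
After the shift, demand is qd = 2574 - 3P and supply is qs = 2P - 1201.
Clearing the new market: 2574 - 3P = 2P - 1201, so P = 755 and q = 309.

755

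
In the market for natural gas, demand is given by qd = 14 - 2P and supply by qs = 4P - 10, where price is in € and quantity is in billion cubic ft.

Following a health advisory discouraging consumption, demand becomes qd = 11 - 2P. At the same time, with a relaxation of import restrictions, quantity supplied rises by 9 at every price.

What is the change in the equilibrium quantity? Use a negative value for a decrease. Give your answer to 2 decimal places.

+1.00

Initially, 14 - 2P = 4P - 10, so 24 = 6P and P = 4, q = 6.
The new curves are qd = 11 - 2P (demand) and qs = 4P - 1 (supply).
Clearing the new market: 11 - 2P = 4P - 1, so P = 2 and q = 7.
Δq = 7 − 6 = +1.00.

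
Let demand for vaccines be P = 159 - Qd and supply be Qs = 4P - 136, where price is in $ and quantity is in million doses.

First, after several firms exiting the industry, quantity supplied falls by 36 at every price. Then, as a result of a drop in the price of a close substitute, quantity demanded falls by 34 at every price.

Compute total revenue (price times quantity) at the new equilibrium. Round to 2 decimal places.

Before the shock: 159 - P = 4P - 136 ⇒ 295 = 5P ⇒ P = 59, Q = 100.
After the shift, demand is Qd = 125 - P and supply is Qs = 4P - 172.
Equate the new curves: 125 - P = 4P - 172, giving 297 = 5P, P = 59.4, Q = 65.6.
New expenditure = 59.4 × 65.6 = 3896.64.

3896.64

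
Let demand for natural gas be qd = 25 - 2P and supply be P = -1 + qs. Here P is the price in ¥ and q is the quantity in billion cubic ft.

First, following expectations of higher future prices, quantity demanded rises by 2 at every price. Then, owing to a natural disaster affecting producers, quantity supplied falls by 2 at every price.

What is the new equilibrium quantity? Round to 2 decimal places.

8.33

Initially, 25 - 2P = P + 1, so 24 = 3P and P = 8, q = 9.
After the shift, demand is qd = 27 - 2P and supply is qs = P - 1.
New equilibrium: 27 - 2P = P - 1 ⇒ 28 = 3P ⇒ P = 28/3 ≈ 9.3333, q = 25/3 ≈ 8.3333.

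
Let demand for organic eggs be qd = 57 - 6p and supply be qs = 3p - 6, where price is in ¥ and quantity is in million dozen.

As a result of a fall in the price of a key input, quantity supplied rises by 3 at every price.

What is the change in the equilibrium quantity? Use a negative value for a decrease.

Solve the original market: 57 - 6p = 3p - 6, hence p = 7 and q = 15.
The shock moves the curves to qd = 57 - 6p and qs = 3p - 3.
New equilibrium: 57 - 6p = 3p - 3 ⇒ 60 = 9p ⇒ p = 20/3 ≈ 6.6667, q = 17.
Δq = 17 − 15 = +2.

+2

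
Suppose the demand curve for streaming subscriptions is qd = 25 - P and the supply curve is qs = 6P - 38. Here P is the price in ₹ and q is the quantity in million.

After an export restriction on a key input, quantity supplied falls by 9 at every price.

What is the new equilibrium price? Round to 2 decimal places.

10.29

Solve the original market: 25 - P = 6P - 38, hence P = 9 and q = 16.
The shock moves the curves to qd = 25 - P and qs = 6P - 47.
Clearing the new market: 25 - P = 6P - 47, so P = 72/7 ≈ 10.2857 and q = 103/7 ≈ 14.7143.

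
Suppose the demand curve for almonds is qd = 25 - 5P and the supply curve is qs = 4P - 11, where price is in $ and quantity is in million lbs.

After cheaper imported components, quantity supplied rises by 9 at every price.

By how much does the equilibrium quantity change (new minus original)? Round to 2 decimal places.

+5.00

Before the shock: 25 - 5P = 4P - 11 ⇒ 36 = 9P ⇒ P = 4, q = 5.
With the change applied: demand qd = 25 - 5P, supply qs = 4P - 2.
Clearing the new market: 25 - 5P = 4P - 2, so P = 3 and q = 10.
Δq = 10 − 5 = +5.00.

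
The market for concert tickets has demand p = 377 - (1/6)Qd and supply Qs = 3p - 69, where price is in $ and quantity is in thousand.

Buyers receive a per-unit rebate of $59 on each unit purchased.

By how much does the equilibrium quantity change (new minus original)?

Initially, 2262 - 6p = 3p - 69, so 2331 = 9p and p = 259, Q = 708.
Since buyers' out-of-pocket price is the market price minus the rebate, the effective demand curve becomes Qd = 2616 - 6p.
Setting them equal: 2616 - 6p = 3p - 69 → 2685 = 9p, so p = 895/3 ≈ 298.3333 and Q = 826.
ΔQ = 826 − 708 = +118.

+118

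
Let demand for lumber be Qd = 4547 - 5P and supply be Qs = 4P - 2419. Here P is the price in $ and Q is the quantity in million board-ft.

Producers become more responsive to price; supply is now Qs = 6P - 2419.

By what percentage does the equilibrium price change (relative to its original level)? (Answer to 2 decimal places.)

Original equilibrium: 4547 - 5P = 4P - 2419 gives 6966 = 9P, so P = 774 and Q = 677.
The shock moves the curves to Qd = 4547 - 5P and Qs = 6P - 2419.
Equate the new curves: 4547 - 5P = 6P - 2419, giving 6966 = 11P, P = 6966/11 ≈ 633.2727, Q = 15187/11 ≈ 1380.6364.
%ΔP = (633.2727 − 774) / 774 × 100 = -18.18%.

-18.18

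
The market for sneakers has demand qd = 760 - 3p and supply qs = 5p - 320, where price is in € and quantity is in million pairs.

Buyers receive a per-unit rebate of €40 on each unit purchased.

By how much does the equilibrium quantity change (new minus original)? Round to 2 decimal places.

+75.00

Before the shock: 760 - 3p = 5p - 320 ⇒ 1080 = 8p ⇒ p = 135, q = 355.
Since buyers' out-of-pocket price is the market price minus the rebate, the effective demand curve becomes qd = 880 - 3p.
New equilibrium: 880 - 3p = 5p - 320 ⇒ 1200 = 8p ⇒ p = 150, q = 430.
Δq = 430 − 355 = +75.00.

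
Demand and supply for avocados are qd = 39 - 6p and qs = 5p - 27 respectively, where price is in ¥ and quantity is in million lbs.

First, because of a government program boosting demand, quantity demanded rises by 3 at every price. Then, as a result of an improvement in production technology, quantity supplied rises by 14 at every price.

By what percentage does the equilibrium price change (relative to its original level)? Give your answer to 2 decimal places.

-16.67

Before the shock: 39 - 6p = 5p - 27 ⇒ 66 = 11p ⇒ p = 6, q = 3.
After the shift, demand is qd = 42 - 6p and supply is qs = 5p - 13.
New equilibrium: 42 - 6p = 5p - 13 ⇒ 55 = 11p ⇒ p = 5, q = 12.
%Δp = (5 − 6) / 6 × 100 = -16.67%.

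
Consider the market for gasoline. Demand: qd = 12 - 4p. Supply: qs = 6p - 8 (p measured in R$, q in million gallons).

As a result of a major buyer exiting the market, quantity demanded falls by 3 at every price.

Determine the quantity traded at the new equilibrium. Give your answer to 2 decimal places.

2.20

Before the shock: 12 - 4p = 6p - 8 ⇒ 20 = 10p ⇒ p = 2, q = 4.
With the change applied: demand qd = 9 - 4p, supply qs = 6p - 8.
Setting them equal: 9 - 4p = 6p - 8 → 17 = 10p, so p = 1.7 and q = 2.2.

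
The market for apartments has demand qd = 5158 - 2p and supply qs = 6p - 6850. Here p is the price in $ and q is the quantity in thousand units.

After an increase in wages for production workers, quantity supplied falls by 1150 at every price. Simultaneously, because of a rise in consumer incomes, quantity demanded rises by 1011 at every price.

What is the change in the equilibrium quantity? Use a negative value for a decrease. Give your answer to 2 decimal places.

Original equilibrium: 5158 - 2p = 6p - 6850 gives 12008 = 8p, so p = 1501 and q = 2156.
After the shift, demand is qd = 6169 - 2p and supply is qs = 6p - 8000.
Equate the new curves: 6169 - 2p = 6p - 8000, giving 14169 = 8p, p = 1771.125, q = 2626.75.
Δq = 2626.75 − 2156 = +470.75.

+470.75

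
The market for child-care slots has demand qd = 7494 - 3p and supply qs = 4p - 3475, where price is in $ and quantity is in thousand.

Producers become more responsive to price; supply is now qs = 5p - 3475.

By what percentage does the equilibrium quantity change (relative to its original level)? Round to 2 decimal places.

+21.04

Solve the original market: 7494 - 3p = 4p - 3475, hence p = 1567 and q = 2793.
The new curves are qd = 7494 - 3p (demand) and qs = 5p - 3475 (supply).
Clearing the new market: 7494 - 3p = 5p - 3475, so p = 1371.125 and q = 3380.625.
%Δq = (3380.625 − 2793) / 2793 × 100 = +21.04%.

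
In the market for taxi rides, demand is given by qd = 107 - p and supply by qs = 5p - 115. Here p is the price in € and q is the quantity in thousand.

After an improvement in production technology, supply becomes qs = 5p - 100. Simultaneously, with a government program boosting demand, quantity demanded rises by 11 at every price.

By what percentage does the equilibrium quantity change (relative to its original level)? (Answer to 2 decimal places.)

+16.67

Initially, 107 - p = 5p - 115, so 222 = 6p and p = 37, q = 70.
With the change applied: demand qd = 118 - p, supply qs = 5p - 100.
Clearing the new market: 118 - p = 5p - 100, so p = 109/3 ≈ 36.3333 and q = 245/3 ≈ 81.6667.
%Δq = (81.6667 − 70) / 70 × 100 = +16.67%.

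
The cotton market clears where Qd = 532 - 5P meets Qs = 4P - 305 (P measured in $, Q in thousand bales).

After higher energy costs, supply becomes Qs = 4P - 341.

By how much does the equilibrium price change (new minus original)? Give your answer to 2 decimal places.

+4.00

Solve the original market: 532 - 5P = 4P - 305, hence P = 93 and Q = 67.
After the shift, demand is Qd = 532 - 5P and supply is Qs = 4P - 341.
Setting them equal: 532 - 5P = 4P - 341 → 873 = 9P, so P = 97 and Q = 47.
ΔP = 97 − 93 = +4.00.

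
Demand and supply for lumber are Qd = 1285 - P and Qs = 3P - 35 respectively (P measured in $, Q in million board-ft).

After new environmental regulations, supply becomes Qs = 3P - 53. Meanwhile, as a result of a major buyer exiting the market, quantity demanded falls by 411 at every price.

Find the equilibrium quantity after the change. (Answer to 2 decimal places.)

Solve the original market: 1285 - P = 3P - 35, hence P = 330 and Q = 955.
After the shift, demand is Qd = 874 - P and supply is Qs = 3P - 53.
New equilibrium: 874 - P = 3P - 53 ⇒ 927 = 4P ⇒ P = 231.75, Q = 642.25.

642.25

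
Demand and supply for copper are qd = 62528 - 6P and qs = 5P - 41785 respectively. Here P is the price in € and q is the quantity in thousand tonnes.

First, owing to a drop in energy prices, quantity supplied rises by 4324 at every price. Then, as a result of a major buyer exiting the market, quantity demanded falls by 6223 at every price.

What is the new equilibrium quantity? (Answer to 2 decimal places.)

5159.91

Original equilibrium: 62528 - 6P = 5P - 41785 gives 104313 = 11P, so P = 9483 and q = 5630.
With the change applied: demand qd = 56305 - 6P, supply qs = 5P - 37461.
New equilibrium: 56305 - 6P = 5P - 37461 ⇒ 93766 = 11P ⇒ P = 93766/11 ≈ 8524.1818, q = 56759/11 ≈ 5159.9091.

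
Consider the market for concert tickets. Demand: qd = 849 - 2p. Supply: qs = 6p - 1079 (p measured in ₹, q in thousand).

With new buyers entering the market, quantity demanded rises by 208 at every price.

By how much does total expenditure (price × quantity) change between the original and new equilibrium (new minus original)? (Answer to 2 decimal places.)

Initially, 849 - 2p = 6p - 1079, so 1928 = 8p and p = 241, q = 367.
After the shift, demand is qd = 1057 - 2p and supply is qs = 6p - 1079.
New equilibrium: 1057 - 2p = 6p - 1079 ⇒ 2136 = 8p ⇒ p = 267, q = 523.
Expenditure moves from 241×367 = 88447 to 267×523 = 139641; change = +51194.00.

+51194.00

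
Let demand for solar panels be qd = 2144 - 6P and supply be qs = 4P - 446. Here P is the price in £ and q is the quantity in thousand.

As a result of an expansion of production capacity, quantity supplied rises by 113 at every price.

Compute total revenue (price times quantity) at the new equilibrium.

Initially, 2144 - 6P = 4P - 446, so 2590 = 10P and P = 259, q = 590.
The shock moves the curves to qd = 2144 - 6P and qs = 4P - 333.
Clearing the new market: 2144 - 6P = 4P - 333, so P = 247.7 and q = 657.8.
New expenditure = 247.7 × 657.8 = 162937.06.

162937.06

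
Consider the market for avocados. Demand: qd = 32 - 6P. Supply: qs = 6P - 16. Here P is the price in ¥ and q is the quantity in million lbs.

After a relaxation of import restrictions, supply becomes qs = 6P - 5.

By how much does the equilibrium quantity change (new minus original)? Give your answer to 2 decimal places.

+5.50

Solve the original market: 32 - 6P = 6P - 16, hence P = 4 and q = 8.
The new curves are qd = 32 - 6P (demand) and qs = 6P - 5 (supply).
New equilibrium: 32 - 6P = 6P - 5 ⇒ 37 = 12P ⇒ P = 37/12 ≈ 3.0833, q = 13.5.
Δq = 13.5 − 8 = +5.50.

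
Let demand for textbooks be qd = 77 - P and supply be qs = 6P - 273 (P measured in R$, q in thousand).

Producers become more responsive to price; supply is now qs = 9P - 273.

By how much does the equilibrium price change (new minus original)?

Original equilibrium: 77 - P = 6P - 273 gives 350 = 7P, so P = 50 and q = 27.
The shock moves the curves to qd = 77 - P and qs = 9P - 273.
New equilibrium: 77 - P = 9P - 273 ⇒ 350 = 10P ⇒ P = 35, q = 42.
ΔP = 35 − 50 = -15.

-15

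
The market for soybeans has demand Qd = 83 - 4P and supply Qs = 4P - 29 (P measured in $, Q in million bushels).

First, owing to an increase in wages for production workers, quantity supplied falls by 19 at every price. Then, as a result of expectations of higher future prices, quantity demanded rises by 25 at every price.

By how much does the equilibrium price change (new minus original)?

Initially, 83 - 4P = 4P - 29, so 112 = 8P and P = 14, Q = 27.
The new curves are Qd = 108 - 4P (demand) and Qs = 4P - 48 (supply).
Clearing the new market: 108 - 4P = 4P - 48, so P = 19.5 and Q = 30.
ΔP = 19.5 − 14 = +5.5.

+5.5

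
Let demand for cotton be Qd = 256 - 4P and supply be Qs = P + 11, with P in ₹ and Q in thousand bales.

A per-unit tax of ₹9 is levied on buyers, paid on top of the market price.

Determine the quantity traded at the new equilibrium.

Initially, 256 - 4P = P + 11, so 245 = 5P and P = 49, Q = 60.
Since buyers pay the price plus the tax, the effective demand curve becomes Qd = 220 - 4P.
Equate the new curves: 220 - 4P = P + 11, giving 209 = 5P, P = 41.8, Q = 52.8.

52.8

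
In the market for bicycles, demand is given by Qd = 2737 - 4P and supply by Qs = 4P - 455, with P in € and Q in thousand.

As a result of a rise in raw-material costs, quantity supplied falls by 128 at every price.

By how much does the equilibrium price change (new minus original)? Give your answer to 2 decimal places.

Before the shock: 2737 - 4P = 4P - 455 ⇒ 3192 = 8P ⇒ P = 399, Q = 1141.
With the change applied: demand Qd = 2737 - 4P, supply Qs = 4P - 583.
Clearing the new market: 2737 - 4P = 4P - 583, so P = 415 and Q = 1077.
ΔP = 415 − 399 = +16.00.

+16.00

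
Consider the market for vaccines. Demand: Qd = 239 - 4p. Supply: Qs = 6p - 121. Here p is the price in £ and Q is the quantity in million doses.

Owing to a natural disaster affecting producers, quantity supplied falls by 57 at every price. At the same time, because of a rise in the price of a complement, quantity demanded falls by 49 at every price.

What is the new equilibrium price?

Solve the original market: 239 - 4p = 6p - 121, hence p = 36 and Q = 95.
After the shift, demand is Qd = 190 - 4p and supply is Qs = 6p - 178.
Setting them equal: 190 - 4p = 6p - 178 → 368 = 10p, so p = 36.8 and Q = 42.8.

36.8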